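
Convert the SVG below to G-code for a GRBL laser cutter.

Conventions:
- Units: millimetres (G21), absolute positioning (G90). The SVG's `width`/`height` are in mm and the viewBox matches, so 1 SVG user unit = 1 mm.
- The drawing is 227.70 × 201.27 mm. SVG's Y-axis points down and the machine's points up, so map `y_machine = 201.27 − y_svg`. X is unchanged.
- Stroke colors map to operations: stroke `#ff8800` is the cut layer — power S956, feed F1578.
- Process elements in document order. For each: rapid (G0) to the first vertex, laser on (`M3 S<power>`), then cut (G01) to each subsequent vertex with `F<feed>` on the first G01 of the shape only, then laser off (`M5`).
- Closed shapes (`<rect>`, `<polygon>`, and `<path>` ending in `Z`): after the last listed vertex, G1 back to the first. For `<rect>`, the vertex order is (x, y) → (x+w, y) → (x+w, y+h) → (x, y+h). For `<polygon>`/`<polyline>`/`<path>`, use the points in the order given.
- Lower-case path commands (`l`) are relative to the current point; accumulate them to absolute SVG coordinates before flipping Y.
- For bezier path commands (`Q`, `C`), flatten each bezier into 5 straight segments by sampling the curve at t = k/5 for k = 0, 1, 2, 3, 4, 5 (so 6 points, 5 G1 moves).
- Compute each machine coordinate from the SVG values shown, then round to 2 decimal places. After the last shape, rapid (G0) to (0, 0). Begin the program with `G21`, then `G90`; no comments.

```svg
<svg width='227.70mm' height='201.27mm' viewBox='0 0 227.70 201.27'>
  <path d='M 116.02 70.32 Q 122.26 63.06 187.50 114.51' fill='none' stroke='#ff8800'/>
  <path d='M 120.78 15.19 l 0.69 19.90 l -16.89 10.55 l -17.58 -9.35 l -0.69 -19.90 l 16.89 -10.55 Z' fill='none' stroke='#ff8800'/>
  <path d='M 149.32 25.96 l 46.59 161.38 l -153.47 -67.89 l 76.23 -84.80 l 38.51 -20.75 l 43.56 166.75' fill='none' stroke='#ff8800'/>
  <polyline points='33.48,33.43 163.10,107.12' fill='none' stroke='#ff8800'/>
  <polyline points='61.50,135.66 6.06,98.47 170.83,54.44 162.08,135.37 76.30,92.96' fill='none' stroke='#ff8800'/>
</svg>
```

G21
G90
G0 X116.02 Y130.95
M3 S956
G01 X120.88 Y131.51 F1578
G01 X130.45 Y127.36
G01 X144.75 Y118.53
G01 X163.76 Y104.99
G01 X187.50 Y86.76
M5
G0 X120.78 Y186.08
M3 S956
G01 X121.47 Y166.18 F1578
G01 X104.58 Y155.63
G01 X87.00 Y164.98
G01 X86.31 Y184.88
G01 X103.20 Y195.43
G01 X120.78 Y186.08
M5
G0 X149.32 Y175.31
M3 S956
G01 X195.91 Y13.93 F1578
G01 X42.44 Y81.82
G01 X118.67 Y166.62
G01 X157.18 Y187.37
G01 X200.74 Y20.62
M5
G0 X33.48 Y167.84
M3 S956
G01 X163.10 Y94.15 F1578
M5
G0 X61.50 Y65.61
M3 S956
G01 X6.06 Y102.80 F1578
G01 X170.83 Y146.83
G01 X162.08 Y65.90
G01 X76.30 Y108.31
M5
G0 X0.00 Y0.00

1 u = 1 mm; y_m = 201.27 − y.

[1] `<path>` quadratic bezier, #ff8800→cut S956 F1578: (116.02,130.95) → (120.88,131.51) → (130.45,127.36) → (144.75,118.53) → (163.76,104.99) → (187.50,86.76)

[2] `<path>` regular polygon, #ff8800→cut S956 F1578: (120.78,186.08) → (121.47,166.18) → (104.58,155.63) → (87.00,164.98) → (86.31,184.88) → (103.20,195.43) → (120.78,186.08) (closed)

[3] `<path>` open polyline, #ff8800→cut S956 F1578: (149.32,175.31) → (195.91,13.93) → (42.44,81.82) → (118.67,166.62) → (157.18,187.37) → (200.74,20.62)

[4] `<polyline>` line segment, #ff8800→cut S956 F1578: (33.48,167.84) → (163.10,94.15)

[5] `<polyline>` open polyline, #ff8800→cut S956 F1578: (61.50,65.61) → (6.06,102.80) → (170.83,146.83) → (162.08,65.90) → (76.30,108.31)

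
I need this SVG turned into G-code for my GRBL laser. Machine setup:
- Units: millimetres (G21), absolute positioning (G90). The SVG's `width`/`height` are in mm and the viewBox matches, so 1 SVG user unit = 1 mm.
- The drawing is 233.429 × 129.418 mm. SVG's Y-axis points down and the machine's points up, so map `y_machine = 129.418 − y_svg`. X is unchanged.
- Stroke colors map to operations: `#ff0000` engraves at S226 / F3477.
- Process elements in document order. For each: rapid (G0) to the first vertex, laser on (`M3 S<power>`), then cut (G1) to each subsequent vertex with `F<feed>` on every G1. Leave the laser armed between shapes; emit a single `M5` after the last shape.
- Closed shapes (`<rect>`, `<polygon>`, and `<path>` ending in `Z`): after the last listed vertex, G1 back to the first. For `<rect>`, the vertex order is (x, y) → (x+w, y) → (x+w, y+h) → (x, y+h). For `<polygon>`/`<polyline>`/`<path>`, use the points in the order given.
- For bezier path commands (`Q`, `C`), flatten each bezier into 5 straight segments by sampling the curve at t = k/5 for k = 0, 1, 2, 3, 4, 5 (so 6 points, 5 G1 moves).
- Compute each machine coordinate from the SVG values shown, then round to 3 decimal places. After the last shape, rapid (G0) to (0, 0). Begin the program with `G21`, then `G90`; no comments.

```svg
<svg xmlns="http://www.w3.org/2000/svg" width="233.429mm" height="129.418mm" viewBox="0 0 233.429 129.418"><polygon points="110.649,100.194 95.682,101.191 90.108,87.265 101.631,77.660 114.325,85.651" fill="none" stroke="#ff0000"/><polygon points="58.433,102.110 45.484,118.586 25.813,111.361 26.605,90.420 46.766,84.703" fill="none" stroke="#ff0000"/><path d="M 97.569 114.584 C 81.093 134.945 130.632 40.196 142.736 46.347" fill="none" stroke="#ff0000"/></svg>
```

Since the viewBox matches the mm dimensions, user units are millimetres directly. The only transform is the Y-flip y_m = 129.418 − y_svg.

Shape 1 is a regular polygon drawn with `<polygon>`. Its stroke #ff0000 means engrave at S226, F3477. After flipping Y the toolpath is (110.649,29.224) → (95.682,28.227) → (90.108,42.153) → (101.631,51.758) → (114.325,43.767) → (110.649,29.224), returning to the start.

Shape 2 is a regular polygon drawn with `<polygon>`. Its stroke #ff0000 means engrave at S226, F3477. After flipping Y the toolpath is (58.433,27.308) → (45.484,10.832) → (25.813,18.057) → (26.605,38.998) → (46.766,44.715) → (58.433,27.308), returning to the start.

Shape 3 is a cubic bezier drawn with `<path>`. Its stroke #ff0000 means engrave at S226, F3477. After flipping Y the toolpath is (97.569,14.834) → (94.778,14.703) → (102.864,31.829) → (116.863,55.845) → (131.809,76.382) → (142.736,83.071).

G21
G90
G0 X110.649 Y29.224
M3 S226
G1 X95.682 Y28.227 F3477
G1 X90.108 Y42.153 F3477
G1 X101.631 Y51.758 F3477
G1 X114.325 Y43.767 F3477
G1 X110.649 Y29.224 F3477
G0 X58.433 Y27.308
M3 S226
G1 X45.484 Y10.832 F3477
G1 X25.813 Y18.057 F3477
G1 X26.605 Y38.998 F3477
G1 X46.766 Y44.715 F3477
G1 X58.433 Y27.308 F3477
G0 X97.569 Y14.834
M3 S226
G1 X94.778 Y14.703 F3477
G1 X102.864 Y31.829 F3477
G1 X116.863 Y55.845 F3477
G1 X131.809 Y76.382 F3477
G1 X142.736 Y83.071 F3477
M5
G0 X0.000 Y0.000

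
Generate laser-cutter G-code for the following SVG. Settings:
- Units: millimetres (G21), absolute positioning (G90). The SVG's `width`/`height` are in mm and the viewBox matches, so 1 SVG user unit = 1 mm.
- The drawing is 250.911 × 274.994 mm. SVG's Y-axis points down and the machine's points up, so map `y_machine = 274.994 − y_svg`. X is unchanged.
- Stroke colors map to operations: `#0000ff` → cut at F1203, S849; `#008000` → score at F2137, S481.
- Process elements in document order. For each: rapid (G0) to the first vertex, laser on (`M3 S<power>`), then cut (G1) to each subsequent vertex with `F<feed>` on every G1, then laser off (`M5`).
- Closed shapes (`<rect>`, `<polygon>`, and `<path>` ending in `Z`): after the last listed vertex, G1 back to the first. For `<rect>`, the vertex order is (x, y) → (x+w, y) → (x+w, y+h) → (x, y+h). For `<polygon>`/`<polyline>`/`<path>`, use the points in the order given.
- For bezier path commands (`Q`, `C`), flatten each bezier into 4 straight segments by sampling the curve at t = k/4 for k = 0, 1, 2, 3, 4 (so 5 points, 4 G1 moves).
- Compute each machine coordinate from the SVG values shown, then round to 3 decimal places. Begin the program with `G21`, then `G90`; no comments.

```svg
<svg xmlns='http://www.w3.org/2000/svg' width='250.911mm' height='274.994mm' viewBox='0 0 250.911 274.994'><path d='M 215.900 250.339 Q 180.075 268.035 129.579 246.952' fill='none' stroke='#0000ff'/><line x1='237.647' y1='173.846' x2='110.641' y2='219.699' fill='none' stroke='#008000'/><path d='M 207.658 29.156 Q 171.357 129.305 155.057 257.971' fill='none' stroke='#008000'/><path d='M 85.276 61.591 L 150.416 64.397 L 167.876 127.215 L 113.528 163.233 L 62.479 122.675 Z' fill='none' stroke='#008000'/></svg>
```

viewBox `0 0 250.911 274.994` with mm width/height → 1 unit = 1 mm. Flip: y_m = 274.994 − y_svg.

**Shape 1** — `<path>` quadratic bezier, stroke `#0000ff` → cut (S849, F1203). Control points (SVG): P0=(215.900,250.339), P1=(180.075,268.035), P2=(129.579,246.952); sampled at t=k/4. Machine vertices: (215.900,24.655) → (197.071,18.231) → (176.407,16.654) → (153.910,19.924) → (129.579,28.042). Open path.

**Shape 2** — `<line>` line segment, stroke `#008000` → score (S481, F2137). Machine vertices: (237.647,101.148) → (110.641,55.295). Open path.

**Shape 3** — `<path>` quadratic bezier, stroke `#008000` → score (S481, F2137). Control points (SVG): P0=(207.658,29.156), P1=(171.357,129.305), P2=(155.057,257.971); sampled at t=k/4. Machine vertices: (207.658,245.838) → (190.758,193.981) → (176.357,138.560) → (164.457,79.574) → (155.057,17.023). Open path.

**Shape 4** — `<path>` regular polygon, stroke `#008000` → score (S481, F2137). Machine vertices: (85.276,213.403) → (150.416,210.597) → (167.876,147.779) → (113.528,111.761) → (62.479,152.319) → (85.276,213.403). Closed: final G1 returns to the first vertex.

G21
G90
G0 X215.900 Y24.655
M3 S849
G1 X197.071 Y18.231 F1203
G1 X176.407 Y16.654 F1203
G1 X153.910 Y19.924 F1203
G1 X129.579 Y28.042 F1203
M5
G0 X237.647 Y101.148
M3 S481
G1 X110.641 Y55.295 F2137
M5
G0 X207.658 Y245.838
M3 S481
G1 X190.758 Y193.981 F2137
G1 X176.357 Y138.560 F2137
G1 X164.457 Y79.574 F2137
G1 X155.057 Y17.023 F2137
M5
G0 X85.276 Y213.403
M3 S481
G1 X150.416 Y210.597 F2137
G1 X167.876 Y147.779 F2137
G1 X113.528 Y111.761 F2137
G1 X62.479 Y152.319 F2137
G1 X85.276 Y213.403 F2137
M5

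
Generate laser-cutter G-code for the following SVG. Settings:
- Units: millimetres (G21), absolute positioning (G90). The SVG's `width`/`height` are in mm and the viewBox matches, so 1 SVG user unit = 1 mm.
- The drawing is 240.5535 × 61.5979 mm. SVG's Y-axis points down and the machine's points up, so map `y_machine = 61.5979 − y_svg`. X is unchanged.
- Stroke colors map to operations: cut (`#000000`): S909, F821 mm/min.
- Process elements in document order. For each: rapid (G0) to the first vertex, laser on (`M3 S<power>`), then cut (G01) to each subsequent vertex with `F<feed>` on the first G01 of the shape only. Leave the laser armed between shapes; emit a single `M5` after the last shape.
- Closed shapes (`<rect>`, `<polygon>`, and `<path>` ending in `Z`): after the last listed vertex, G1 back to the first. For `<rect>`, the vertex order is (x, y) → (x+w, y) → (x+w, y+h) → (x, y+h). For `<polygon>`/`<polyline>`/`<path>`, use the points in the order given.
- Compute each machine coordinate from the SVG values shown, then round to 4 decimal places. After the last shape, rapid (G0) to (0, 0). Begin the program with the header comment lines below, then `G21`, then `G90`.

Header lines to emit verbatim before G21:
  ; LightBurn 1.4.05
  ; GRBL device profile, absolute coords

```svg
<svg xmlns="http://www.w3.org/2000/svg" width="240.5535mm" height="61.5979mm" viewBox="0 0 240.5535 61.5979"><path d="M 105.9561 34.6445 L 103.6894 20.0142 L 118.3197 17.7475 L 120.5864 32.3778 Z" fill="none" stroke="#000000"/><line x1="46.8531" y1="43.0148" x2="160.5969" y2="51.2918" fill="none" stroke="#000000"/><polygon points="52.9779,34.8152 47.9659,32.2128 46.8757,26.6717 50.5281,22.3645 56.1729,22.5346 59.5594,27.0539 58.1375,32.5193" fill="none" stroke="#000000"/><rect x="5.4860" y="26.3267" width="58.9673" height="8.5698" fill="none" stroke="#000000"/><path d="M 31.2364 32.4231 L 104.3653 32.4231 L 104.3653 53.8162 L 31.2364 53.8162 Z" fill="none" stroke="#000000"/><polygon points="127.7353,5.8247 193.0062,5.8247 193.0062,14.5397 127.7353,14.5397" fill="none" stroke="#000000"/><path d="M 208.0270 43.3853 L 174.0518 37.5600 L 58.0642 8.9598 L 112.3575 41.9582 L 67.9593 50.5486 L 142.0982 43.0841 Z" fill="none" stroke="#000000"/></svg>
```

; LightBurn 1.4.05
; GRBL device profile, absolute coords
G21
G90
G0 X105.9561 Y26.9534
M3 S909
G01 X103.6894 Y41.5837 F821
G01 X118.3197 Y43.8504
G01 X120.5864 Y29.2201
G01 X105.9561 Y26.9534
G0 X46.8531 Y18.5831
M3 S909
G01 X160.5969 Y10.3061 F821
G0 X52.9779 Y26.7827
M3 S909
G01 X47.9659 Y29.3851 F821
G01 X46.8757 Y34.9262
G01 X50.5281 Y39.2334
G01 X56.1729 Y39.0633
G01 X59.5594 Y34.5440
G01 X58.1375 Y29.0786
G01 X52.9779 Y26.7827
G0 X5.4860 Y35.2712
M3 S909
G01 X64.4533 Y35.2712 F821
G01 X64.4533 Y26.7014
G01 X5.4860 Y26.7014
G01 X5.4860 Y35.2712
G0 X31.2364 Y29.1748
M3 S909
G01 X104.3653 Y29.1748 F821
G01 X104.3653 Y7.7817
G01 X31.2364 Y7.7817
G01 X31.2364 Y29.1748
G0 X127.7353 Y55.7732
M3 S909
G01 X193.0062 Y55.7732 F821
G01 X193.0062 Y47.0582
G01 X127.7353 Y47.0582
G01 X127.7353 Y55.7732
G0 X208.0270 Y18.2126
M3 S909
G01 X174.0518 Y24.0379 F821
G01 X58.0642 Y52.6381
G01 X112.3575 Y19.6397
G01 X67.9593 Y11.0493
G01 X142.0982 Y18.5138
G01 X208.0270 Y18.2126
M5
G0 X0.0000 Y0.0000

Since the viewBox matches the mm dimensions, user units are millimetres directly. The only transform is the Y-flip y_m = 61.5979 − y_svg.

Shape 1 is a regular polygon drawn with `<path>`. Its stroke #000000 means cut at S909, F821. After flipping Y the toolpath is (105.9561,26.9534) → (103.6894,41.5837) → (118.3197,43.8504) → (120.5864,29.2201) → (105.9561,26.9534), returning to the start.

Shape 2 is a line segment drawn with `<line>`. Its stroke #000000 means cut at S909, F821. After flipping Y the toolpath is (46.8531,18.5831) → (160.5969,10.3061).

Shape 3 is a regular polygon drawn with `<polygon>`. Its stroke #000000 means cut at S909, F821. After flipping Y the toolpath is (52.9779,26.7827) → (47.9659,29.3851) → (46.8757,34.9262) → (50.5281,39.2334) → (56.1729,39.0633) → (59.5594,34.5440) → (58.1375,29.0786) → (52.9779,26.7827), returning to the start.

Shape 4 is a rectangle drawn with `<rect>`. Its stroke #000000 means cut at S909, F821. After flipping Y the toolpath is (5.4860,35.2712) → (64.4533,35.2712) → (64.4533,26.7014) → (5.4860,26.7014) → (5.4860,35.2712), returning to the start.

Shape 5 is a rectangle drawn with `<path>`. Its stroke #000000 means cut at S909, F821. After flipping Y the toolpath is (31.2364,29.1748) → (104.3653,29.1748) → (104.3653,7.7817) → (31.2364,7.7817) → (31.2364,29.1748), returning to the start.

Shape 6 is a rectangle drawn with `<polygon>`. Its stroke #000000 means cut at S909, F821. After flipping Y the toolpath is (127.7353,55.7732) → (193.0062,55.7732) → (193.0062,47.0582) → (127.7353,47.0582) → (127.7353,55.7732), returning to the start.

Shape 7 is a closed polygon drawn with `<path>`. Its stroke #000000 means cut at S909, F821. After flipping Y the toolpath is (208.0270,18.2126) → (174.0518,24.0379) → (58.0642,52.6381) → (112.3575,19.6397) → (67.9593,11.0493) → (142.0982,18.5138) → (208.0270,18.2126), returning to the start.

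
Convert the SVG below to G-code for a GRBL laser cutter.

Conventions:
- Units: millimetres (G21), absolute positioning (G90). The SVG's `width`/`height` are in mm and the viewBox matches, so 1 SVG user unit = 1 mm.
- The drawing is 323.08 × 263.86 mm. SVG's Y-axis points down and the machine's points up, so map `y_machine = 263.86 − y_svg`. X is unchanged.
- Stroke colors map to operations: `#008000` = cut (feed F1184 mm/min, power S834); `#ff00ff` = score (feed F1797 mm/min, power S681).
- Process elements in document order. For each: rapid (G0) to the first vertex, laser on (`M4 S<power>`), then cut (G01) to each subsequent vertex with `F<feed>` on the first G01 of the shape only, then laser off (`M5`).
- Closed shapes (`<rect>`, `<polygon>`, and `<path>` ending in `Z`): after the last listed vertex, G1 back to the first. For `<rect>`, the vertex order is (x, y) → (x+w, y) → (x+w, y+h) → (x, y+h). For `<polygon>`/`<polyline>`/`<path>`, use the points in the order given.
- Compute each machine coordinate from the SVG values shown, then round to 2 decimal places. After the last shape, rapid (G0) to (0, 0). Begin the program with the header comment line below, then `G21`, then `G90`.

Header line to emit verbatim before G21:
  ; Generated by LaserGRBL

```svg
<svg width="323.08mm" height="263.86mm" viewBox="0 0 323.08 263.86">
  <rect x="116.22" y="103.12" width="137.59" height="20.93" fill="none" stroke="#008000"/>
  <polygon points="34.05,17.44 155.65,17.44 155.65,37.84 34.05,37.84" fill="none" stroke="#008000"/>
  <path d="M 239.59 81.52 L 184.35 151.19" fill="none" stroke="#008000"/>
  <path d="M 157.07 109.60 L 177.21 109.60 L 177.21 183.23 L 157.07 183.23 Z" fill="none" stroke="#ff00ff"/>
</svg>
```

; Generated by LaserGRBL
G21
G90
G0 X116.22 Y160.74
M4 S834
G01 X253.81 Y160.74 F1184
G01 X253.81 Y139.81
G01 X116.22 Y139.81
G01 X116.22 Y160.74
M5
G0 X34.05 Y246.42
M4 S834
G01 X155.65 Y246.42 F1184
G01 X155.65 Y226.02
G01 X34.05 Y226.02
G01 X34.05 Y246.42
M5
G0 X239.59 Y182.34
M4 S834
G01 X184.35 Y112.67 F1184
M5
G0 X157.07 Y154.26
M4 S681
G01 X177.21 Y154.26 F1797
G01 X177.21 Y80.63
G01 X157.07 Y80.63
G01 X157.07 Y154.26
M5
G0 X0.00 Y0.00

viewBox `0 0 323.08 263.86` with mm width/height → 1 unit = 1 mm. Flip: y_m = 263.86 − y_svg.

**Shape 1** — `<rect>` rectangle, stroke `#008000` → cut (S834, F1184). Machine vertices: (116.22,160.74) → (253.81,160.74) → (253.81,139.81) → (116.22,139.81) → (116.22,160.74). Closed: final G1 returns to the first vertex.

**Shape 2** — `<polygon>` rectangle, stroke `#008000` → cut (S834, F1184). Machine vertices: (34.05,246.42) → (155.65,246.42) → (155.65,226.02) → (34.05,226.02) → (34.05,246.42). Closed: final G1 returns to the first vertex.

**Shape 3** — `<path>` line segment, stroke `#008000` → cut (S834, F1184). Machine vertices: (239.59,182.34) → (184.35,112.67). Open path.

**Shape 4** — `<path>` rectangle, stroke `#ff00ff` → score (S681, F1797). Machine vertices: (157.07,154.26) → (177.21,154.26) → (177.21,80.63) → (157.07,80.63) → (157.07,154.26). Closed: final G1 returns to the first vertex.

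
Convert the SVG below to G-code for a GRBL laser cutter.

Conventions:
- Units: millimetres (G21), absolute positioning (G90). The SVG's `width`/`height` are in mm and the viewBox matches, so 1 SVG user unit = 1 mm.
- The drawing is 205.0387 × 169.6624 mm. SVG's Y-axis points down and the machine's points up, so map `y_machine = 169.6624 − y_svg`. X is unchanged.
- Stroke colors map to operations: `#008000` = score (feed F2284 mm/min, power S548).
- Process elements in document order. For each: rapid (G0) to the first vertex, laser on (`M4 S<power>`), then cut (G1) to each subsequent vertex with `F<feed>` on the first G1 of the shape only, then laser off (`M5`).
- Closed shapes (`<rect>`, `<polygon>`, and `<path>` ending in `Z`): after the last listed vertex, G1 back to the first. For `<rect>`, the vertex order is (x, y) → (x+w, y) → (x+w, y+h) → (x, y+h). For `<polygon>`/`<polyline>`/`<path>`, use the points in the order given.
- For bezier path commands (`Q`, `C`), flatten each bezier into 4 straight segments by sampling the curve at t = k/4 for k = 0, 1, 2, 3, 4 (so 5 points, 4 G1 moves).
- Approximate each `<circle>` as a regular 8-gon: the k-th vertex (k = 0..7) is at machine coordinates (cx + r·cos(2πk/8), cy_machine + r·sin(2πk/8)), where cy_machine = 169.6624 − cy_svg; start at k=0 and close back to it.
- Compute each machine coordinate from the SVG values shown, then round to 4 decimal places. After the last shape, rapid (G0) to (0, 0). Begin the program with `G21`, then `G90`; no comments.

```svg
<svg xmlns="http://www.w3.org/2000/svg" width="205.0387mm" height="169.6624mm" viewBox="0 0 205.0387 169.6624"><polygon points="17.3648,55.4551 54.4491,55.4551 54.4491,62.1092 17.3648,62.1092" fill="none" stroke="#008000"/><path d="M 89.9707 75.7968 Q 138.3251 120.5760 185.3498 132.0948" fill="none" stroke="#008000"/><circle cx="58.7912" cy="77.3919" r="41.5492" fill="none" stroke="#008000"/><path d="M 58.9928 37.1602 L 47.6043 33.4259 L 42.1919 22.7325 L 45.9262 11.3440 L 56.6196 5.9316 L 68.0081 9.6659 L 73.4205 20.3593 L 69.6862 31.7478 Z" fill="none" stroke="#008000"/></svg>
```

Since the viewBox matches the mm dimensions, user units are millimetres directly. The only transform is the Y-flip y_m = 169.6624 − y_svg.

Shape 1 is a rectangle drawn with `<polygon>`. Its stroke #008000 means score at S548, F2284. After flipping Y the toolpath is (17.3648,114.2073) → (54.4491,114.2073) → (54.4491,107.5532) → (17.3648,107.5532) → (17.3648,114.2073), returning to the start.

Shape 2 is a quadratic bezier drawn with `<path>`. Its stroke #008000 means score at S548, F2284. After flipping Y the toolpath is (89.9707,93.8656) → (114.0648,73.5548) → (137.9927,57.4015) → (161.7543,45.4058) → (185.3498,37.5676).

Shape 3 is a circle drawn with `<circle>`. Its stroke #008000 means score at S548, F2284. After flipping Y the toolpath is (100.3404,92.2705) → (88.1709,121.6502) → (58.7912,133.8197) → (29.4115,121.6502) → (17.2420,92.2705) → (29.4115,62.8908) → (58.7912,50.7213) → (88.1709,62.8908) → (100.3404,92.2705), returning to the start.

Shape 4 is a regular polygon drawn with `<path>`. Its stroke #008000 means score at S548, F2284. After flipping Y the toolpath is (58.9928,132.5022) → (47.6043,136.2365) → (42.1919,146.9299) → (45.9262,158.3184) → (56.6196,163.7308) → (68.0081,159.9965) → (73.4205,149.3031) → (69.6862,137.9146) → (58.9928,132.5022), returning to the start.

G21
G90
G0 X17.3648 Y114.2073
M4 S548
G1 X54.4491 Y114.2073 F2284
G1 X54.4491 Y107.5532
G1 X17.3648 Y107.5532
G1 X17.3648 Y114.2073
M5
G0 X89.9707 Y93.8656
M4 S548
G1 X114.0648 Y73.5548 F2284
G1 X137.9927 Y57.4015
G1 X161.7543 Y45.4058
G1 X185.3498 Y37.5676
M5
G0 X100.3404 Y92.2705
M4 S548
G1 X88.1709 Y121.6502 F2284
G1 X58.7912 Y133.8197
G1 X29.4115 Y121.6502
G1 X17.2420 Y92.2705
G1 X29.4115 Y62.8908
G1 X58.7912 Y50.7213
G1 X88.1709 Y62.8908
G1 X100.3404 Y92.2705
M5
G0 X58.9928 Y132.5022
M4 S548
G1 X47.6043 Y136.2365 F2284
G1 X42.1919 Y146.9299
G1 X45.9262 Y158.3184
G1 X56.6196 Y163.7308
G1 X68.0081 Y159.9965
G1 X73.4205 Y149.3031
G1 X69.6862 Y137.9146
G1 X58.9928 Y132.5022
M5
G0 X0.0000 Y0.0000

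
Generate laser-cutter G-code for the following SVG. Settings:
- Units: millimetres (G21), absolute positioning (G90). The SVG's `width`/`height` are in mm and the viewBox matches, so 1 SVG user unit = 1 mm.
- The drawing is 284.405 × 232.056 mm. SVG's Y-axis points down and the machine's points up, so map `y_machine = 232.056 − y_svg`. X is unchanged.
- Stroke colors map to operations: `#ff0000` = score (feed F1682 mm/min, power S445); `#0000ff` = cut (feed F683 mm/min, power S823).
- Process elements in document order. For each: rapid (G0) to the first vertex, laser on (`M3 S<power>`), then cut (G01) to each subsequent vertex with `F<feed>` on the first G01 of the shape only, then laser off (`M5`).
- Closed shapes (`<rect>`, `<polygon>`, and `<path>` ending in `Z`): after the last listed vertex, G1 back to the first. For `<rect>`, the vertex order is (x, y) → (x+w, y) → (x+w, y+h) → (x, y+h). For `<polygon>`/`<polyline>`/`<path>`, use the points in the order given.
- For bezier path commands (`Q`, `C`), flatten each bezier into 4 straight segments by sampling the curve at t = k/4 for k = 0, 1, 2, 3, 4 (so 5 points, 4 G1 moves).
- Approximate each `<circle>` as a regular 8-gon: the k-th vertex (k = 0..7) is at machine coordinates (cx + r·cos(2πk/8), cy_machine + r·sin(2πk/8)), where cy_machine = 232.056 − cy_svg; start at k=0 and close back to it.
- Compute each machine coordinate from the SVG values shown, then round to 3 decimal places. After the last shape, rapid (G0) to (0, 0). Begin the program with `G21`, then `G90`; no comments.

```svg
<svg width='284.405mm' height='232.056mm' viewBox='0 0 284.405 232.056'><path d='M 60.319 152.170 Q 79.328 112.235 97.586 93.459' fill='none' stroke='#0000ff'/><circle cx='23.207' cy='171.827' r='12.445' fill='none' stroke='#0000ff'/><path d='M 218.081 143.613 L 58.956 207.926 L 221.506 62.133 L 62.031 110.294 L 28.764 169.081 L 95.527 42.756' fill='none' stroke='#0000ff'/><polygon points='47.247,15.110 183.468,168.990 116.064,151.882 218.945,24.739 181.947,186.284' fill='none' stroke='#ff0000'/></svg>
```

1 u = 1 mm; y_m = 232.056 − y.

[1] `<path>` quadratic bezier, #0000ff→cut S823 F683: (60.319,79.886) → (69.777,98.531) → (79.140,114.531) → (88.410,127.887) → (97.586,138.597)

[2] `<circle>` circle, #0000ff→cut S823 F683: (35.652,60.229) → (32.007,69.029) → (23.207,72.674) → (14.407,69.029) → (10.762,60.229) → (14.407,51.429) → (23.207,47.784) → (32.007,51.429) → (35.652,60.229) (closed)

[3] `<path>` open polyline, #0000ff→cut S823 F683: (218.081,88.443) → (58.956,24.130) → (221.506,169.923) → (62.031,121.762) → (28.764,62.975) → (95.527,189.300)

[4] `<polygon>` closed polygon, #ff0000→score S445 F1682: (47.247,216.946) → (183.468,63.066) → (116.064,80.174) → (218.945,207.317) → (181.947,45.772) → (47.247,216.946) (closed)

G21
G90
G0 X60.319 Y79.886
M3 S823
G01 X69.777 Y98.531 F683
G01 X79.140 Y114.531
G01 X88.410 Y127.887
G01 X97.586 Y138.597
M5
G0 X35.652 Y60.229
M3 S823
G01 X32.007 Y69.029 F683
G01 X23.207 Y72.674
G01 X14.407 Y69.029
G01 X10.762 Y60.229
G01 X14.407 Y51.429
G01 X23.207 Y47.784
G01 X32.007 Y51.429
G01 X35.652 Y60.229
M5
G0 X218.081 Y88.443
M3 S823
G01 X58.956 Y24.130 F683
G01 X221.506 Y169.923
G01 X62.031 Y121.762
G01 X28.764 Y62.975
G01 X95.527 Y189.300
M5
G0 X47.247 Y216.946
M3 S445
G01 X183.468 Y63.066 F1682
G01 X116.064 Y80.174
G01 X218.945 Y207.317
G01 X181.947 Y45.772
G01 X47.247 Y216.946
M5
G0 X0.000 Y0.000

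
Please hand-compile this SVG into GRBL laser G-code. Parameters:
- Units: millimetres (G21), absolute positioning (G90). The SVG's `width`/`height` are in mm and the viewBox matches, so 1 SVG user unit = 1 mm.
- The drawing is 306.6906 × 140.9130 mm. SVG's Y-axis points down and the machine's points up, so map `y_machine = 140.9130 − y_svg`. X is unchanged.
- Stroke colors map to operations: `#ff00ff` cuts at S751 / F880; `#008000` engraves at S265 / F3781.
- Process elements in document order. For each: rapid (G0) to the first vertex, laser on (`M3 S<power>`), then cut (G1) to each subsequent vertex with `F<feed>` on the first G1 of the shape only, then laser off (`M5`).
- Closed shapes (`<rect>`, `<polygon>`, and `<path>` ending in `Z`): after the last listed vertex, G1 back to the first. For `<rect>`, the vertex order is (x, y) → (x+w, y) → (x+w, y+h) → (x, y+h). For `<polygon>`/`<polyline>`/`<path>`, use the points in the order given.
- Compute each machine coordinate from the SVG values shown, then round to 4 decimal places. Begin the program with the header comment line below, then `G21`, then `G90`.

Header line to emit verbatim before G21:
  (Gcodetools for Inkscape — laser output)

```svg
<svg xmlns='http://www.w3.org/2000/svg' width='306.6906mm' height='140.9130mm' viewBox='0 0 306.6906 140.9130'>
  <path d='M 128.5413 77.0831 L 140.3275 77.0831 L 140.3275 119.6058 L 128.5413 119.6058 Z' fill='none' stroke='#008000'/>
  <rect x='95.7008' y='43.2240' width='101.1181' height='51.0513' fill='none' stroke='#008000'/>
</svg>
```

(Gcodetools for Inkscape — laser output)
G21
G90
G0 X128.5413 Y63.8299
M3 S265
G1 X140.3275 Y63.8299 F3781
G1 X140.3275 Y21.3072
G1 X128.5413 Y21.3072
G1 X128.5413 Y63.8299
M5
G0 X95.7008 Y97.6890
M3 S265
G1 X196.8189 Y97.6890 F3781
G1 X196.8189 Y46.6377
G1 X95.7008 Y46.6377
G1 X95.7008 Y97.6890
M5

1 u = 1 mm; y_m = 140.9130 − y.

[1] `<path>` rectangle, #008000→engrave S265 F3781: (128.5413,63.8299) → (140.3275,63.8299) → (140.3275,21.3072) → (128.5413,21.3072) → (128.5413,63.8299) (closed)

[2] `<rect>` rectangle, #008000→engrave S265 F3781: (95.7008,97.6890) → (196.8189,97.6890) → (196.8189,46.6377) → (95.7008,46.6377) → (95.7008,97.6890) (closed)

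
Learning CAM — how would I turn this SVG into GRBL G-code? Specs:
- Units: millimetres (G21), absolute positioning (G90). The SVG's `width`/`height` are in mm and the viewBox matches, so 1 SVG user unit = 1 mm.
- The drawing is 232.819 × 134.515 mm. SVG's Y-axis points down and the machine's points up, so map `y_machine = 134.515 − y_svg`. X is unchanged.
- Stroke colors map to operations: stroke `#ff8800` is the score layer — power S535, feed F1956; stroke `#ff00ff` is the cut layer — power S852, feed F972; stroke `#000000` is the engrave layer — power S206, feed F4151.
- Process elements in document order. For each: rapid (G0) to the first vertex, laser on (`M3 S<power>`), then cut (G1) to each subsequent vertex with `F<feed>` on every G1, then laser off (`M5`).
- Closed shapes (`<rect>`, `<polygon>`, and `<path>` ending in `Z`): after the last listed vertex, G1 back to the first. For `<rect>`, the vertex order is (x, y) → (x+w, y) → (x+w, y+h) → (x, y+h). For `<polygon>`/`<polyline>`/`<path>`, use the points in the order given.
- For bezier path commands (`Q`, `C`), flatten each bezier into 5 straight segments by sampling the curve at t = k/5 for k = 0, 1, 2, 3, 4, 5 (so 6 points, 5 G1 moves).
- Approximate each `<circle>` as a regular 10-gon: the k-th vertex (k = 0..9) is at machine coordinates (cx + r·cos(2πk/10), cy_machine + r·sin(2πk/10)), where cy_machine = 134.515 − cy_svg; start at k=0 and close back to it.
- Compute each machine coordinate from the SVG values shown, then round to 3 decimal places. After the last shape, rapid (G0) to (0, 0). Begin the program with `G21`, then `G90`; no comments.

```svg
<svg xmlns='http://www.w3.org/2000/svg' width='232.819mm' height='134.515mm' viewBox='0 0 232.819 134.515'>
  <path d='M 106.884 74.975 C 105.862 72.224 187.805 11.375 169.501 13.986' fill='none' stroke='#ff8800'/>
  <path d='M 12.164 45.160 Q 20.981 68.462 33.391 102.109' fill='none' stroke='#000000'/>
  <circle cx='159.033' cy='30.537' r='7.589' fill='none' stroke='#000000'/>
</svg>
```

1 u = 1 mm; y_m = 134.515 − y.

[1] `<path>` cubic bezier, #ff8800→score S535 F1956: (106.884,59.540) → (114.761,67.190) → (133.755,82.949) → (155.073,100.981) → (169.919,115.453) → (169.501,120.529)

[2] `<path>` quadratic bezier, #000000→engrave S206 F4151: (12.164,89.355) → (15.835,79.620) → (19.792,69.058) → (24.038,57.668) → (28.571,45.451) → (33.391,32.406)

[3] `<circle>` circle, #000000→engrave S206 F4151: (166.622,103.978) → (165.173,108.439) → (161.378,111.196) → (156.688,111.196) → (152.893,108.439) → (151.444,103.978) → (152.893,99.517) → (156.688,96.760) → (161.378,96.760) → (165.173,99.517) → (166.622,103.978) (closed)

G21
G90
G0 X106.884 Y59.540
M3 S535
G1 X114.761 Y67.190 F1956
G1 X133.755 Y82.949 F1956
G1 X155.073 Y100.981 F1956
G1 X169.919 Y115.453 F1956
G1 X169.501 Y120.529 F1956
M5
G0 X12.164 Y89.355
M3 S206
G1 X15.835 Y79.620 F4151
G1 X19.792 Y69.058 F4151
G1 X24.038 Y57.668 F4151
G1 X28.571 Y45.451 F4151
G1 X33.391 Y32.406 F4151
M5
G0 X166.622 Y103.978
M3 S206
G1 X165.173 Y108.439 F4151
G1 X161.378 Y111.196 F4151
G1 X156.688 Y111.196 F4151
G1 X152.893 Y108.439 F4151
G1 X151.444 Y103.978 F4151
G1 X152.893 Y99.517 F4151
G1 X156.688 Y96.760 F4151
G1 X161.378 Y96.760 F4151
G1 X165.173 Y99.517 F4151
G1 X166.622 Y103.978 F4151
M5
G0 X0.000 Y0.000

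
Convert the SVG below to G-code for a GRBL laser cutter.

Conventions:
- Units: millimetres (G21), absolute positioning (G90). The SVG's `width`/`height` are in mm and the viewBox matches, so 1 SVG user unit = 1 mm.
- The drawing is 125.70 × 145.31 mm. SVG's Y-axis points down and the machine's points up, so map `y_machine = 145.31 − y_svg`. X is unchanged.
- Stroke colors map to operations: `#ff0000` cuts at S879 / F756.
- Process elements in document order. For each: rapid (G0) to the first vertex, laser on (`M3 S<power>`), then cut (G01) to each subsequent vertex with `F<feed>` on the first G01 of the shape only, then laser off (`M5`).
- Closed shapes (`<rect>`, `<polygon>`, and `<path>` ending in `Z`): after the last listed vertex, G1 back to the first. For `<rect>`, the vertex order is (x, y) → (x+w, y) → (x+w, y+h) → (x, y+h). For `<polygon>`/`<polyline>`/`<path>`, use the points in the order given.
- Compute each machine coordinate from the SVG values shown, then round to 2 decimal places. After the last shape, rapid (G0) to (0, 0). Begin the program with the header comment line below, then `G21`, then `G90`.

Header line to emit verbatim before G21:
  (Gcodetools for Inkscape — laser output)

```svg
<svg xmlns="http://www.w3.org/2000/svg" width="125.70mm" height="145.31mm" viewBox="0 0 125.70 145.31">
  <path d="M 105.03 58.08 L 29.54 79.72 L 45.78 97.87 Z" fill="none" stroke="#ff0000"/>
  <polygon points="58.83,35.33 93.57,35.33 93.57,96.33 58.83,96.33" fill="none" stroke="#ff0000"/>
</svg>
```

(Gcodetools for Inkscape — laser output)
G21
G90
G0 X105.03 Y87.23
M3 S879
G01 X29.54 Y65.59 F756
G01 X45.78 Y47.44
G01 X105.03 Y87.23
M5
G0 X58.83 Y109.98
M3 S879
G01 X93.57 Y109.98 F756
G01 X93.57 Y48.98
G01 X58.83 Y48.98
G01 X58.83 Y109.98
M5
G0 X0.00 Y0.00

1 u = 1 mm; y_m = 145.31 − y.

[1] `<path>` closed polygon, #ff0000→cut S879 F756: (105.03,87.23) → (29.54,65.59) → (45.78,47.44) → (105.03,87.23) (closed)

[2] `<polygon>` rectangle, #ff0000→cut S879 F756: (58.83,109.98) → (93.57,109.98) → (93.57,48.98) → (58.83,48.98) → (58.83,109.98) (closed)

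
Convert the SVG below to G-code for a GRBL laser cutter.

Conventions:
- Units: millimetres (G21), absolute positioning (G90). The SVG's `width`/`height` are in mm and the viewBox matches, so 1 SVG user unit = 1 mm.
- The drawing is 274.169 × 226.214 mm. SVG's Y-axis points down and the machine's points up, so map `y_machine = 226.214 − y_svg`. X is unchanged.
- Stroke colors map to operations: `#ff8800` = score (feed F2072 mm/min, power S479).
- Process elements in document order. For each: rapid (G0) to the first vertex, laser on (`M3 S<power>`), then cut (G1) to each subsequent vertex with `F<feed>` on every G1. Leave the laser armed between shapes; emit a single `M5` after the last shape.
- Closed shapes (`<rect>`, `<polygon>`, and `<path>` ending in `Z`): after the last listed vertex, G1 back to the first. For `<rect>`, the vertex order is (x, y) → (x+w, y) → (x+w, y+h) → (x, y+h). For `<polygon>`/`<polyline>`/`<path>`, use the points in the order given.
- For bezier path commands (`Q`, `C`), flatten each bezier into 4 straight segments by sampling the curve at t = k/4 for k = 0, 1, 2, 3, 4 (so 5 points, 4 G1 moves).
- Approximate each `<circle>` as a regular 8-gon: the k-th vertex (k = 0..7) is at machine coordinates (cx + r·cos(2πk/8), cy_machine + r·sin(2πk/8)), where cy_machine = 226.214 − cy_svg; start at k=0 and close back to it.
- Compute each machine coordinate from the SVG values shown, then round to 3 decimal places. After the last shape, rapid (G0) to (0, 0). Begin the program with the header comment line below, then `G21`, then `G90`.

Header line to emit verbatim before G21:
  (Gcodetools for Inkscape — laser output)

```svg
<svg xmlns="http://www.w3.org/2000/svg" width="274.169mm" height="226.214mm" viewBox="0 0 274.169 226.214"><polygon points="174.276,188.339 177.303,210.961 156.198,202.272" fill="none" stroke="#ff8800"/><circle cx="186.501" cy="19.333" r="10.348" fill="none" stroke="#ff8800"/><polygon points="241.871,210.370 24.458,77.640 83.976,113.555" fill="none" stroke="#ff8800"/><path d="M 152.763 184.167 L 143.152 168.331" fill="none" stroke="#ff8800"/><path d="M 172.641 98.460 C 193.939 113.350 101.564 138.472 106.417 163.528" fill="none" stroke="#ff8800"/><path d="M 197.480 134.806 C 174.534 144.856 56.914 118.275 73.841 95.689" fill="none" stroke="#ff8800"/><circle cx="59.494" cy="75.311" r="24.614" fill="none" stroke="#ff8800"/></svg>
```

(Gcodetools for Inkscape — laser output)
G21
G90
G0 X174.276 Y37.875
M3 S479
G1 X177.303 Y15.253 F2072
G1 X156.198 Y23.942 F2072
G1 X174.276 Y37.875 F2072
G0 X196.849 Y206.881
M3 S479
G1 X193.818 Y214.198 F2072
G1 X186.501 Y217.229 F2072
G1 X179.184 Y214.198 F2072
G1 X176.153 Y206.881 F2072
G1 X179.184 Y199.564 F2072
G1 X186.501 Y196.533 F2072
G1 X193.818 Y199.564 F2072
G1 X196.849 Y206.881 F2072
G0 X241.871 Y15.844
M3 S479
G1 X24.458 Y148.574 F2072
G1 X83.976 Y112.659 F2072
G1 X241.871 Y15.844 F2072
G0 X152.763 Y42.047
M3 S479
G1 X143.152 Y57.883 F2072
G0 X172.641 Y127.754
M3 S479
G1 X170.596 Y114.829 F2072
G1 X145.696 Y99.032 F2072
G1 X117.712 Y81.329 F2072
G1 X106.417 Y62.686 F2072
G0 X197.480 Y91.408
M3 S479
G1 X166.101 Y90.104 F2072
G1 X120.708 Y98.728 F2072
G1 X82.792 Y113.471 F2072
G1 X73.841 Y130.525 F2072
G0 X84.108 Y150.903
M3 S479
G1 X76.899 Y168.308 F2072
G1 X59.494 Y175.517 F2072
G1 X42.089 Y168.308 F2072
G1 X34.880 Y150.903 F2072
G1 X42.089 Y133.498 F2072
G1 X59.494 Y126.289 F2072
G1 X76.899 Y133.498 F2072
G1 X84.108 Y150.903 F2072
M5
G0 X0.000 Y0.000

viewBox `0 0 274.169 226.214` with mm width/height → 1 unit = 1 mm. Flip: y_m = 226.214 − y_svg.

**Shape 1** — `<polygon>` regular polygon, stroke `#ff8800` → score (S479, F2072). Machine vertices: (174.276,37.875) → (177.303,15.253) → (156.198,23.942) → (174.276,37.875). Closed: final G1 returns to the first vertex.

**Shape 2** — `<circle>` circle, stroke `#ff8800` → score (S479, F2072). Machine vertices: (196.849,206.881) → (193.818,214.198) → (186.501,217.229) → (179.184,214.198) → (176.153,206.881) → (179.184,199.564) → (186.501,196.533) → (193.818,199.564) → (196.849,206.881). Closed: final G1 returns to the first vertex.

**Shape 3** — `<polygon>` closed polygon, stroke `#ff8800` → score (S479, F2072). Machine vertices: (241.871,15.844) → (24.458,148.574) → (83.976,112.659) → (241.871,15.844). Closed: final G1 returns to the first vertex.

**Shape 4** — `<path>` line segment, stroke `#ff8800` → score (S479, F2072). Machine vertices: (152.763,42.047) → (143.152,57.883). Open path.

**Shape 5** — `<path>` cubic bezier, stroke `#ff8800` → score (S479, F2072). Control points (SVG): P0=(172.641,98.460), P1=(193.939,113.350), P2=(101.564,138.472), P3=(106.417,163.528); sampled at t=k/4. Machine vertices: (172.641,127.754) → (170.596,114.829) → (145.696,99.032) → (117.712,81.329) → (106.417,62.686). Open path.

**Shape 6** — `<path>` cubic bezier, stroke `#ff8800` → score (S479, F2072). Control points (SVG): P0=(197.480,134.806), P1=(174.534,144.856), P2=(56.914,118.275), P3=(73.841,95.689); sampled at t=k/4. Machine vertices: (197.480,91.408) → (166.101,90.104) → (120.708,98.728) → (82.792,113.471) → (73.841,130.525). Open path.

**Shape 7** — `<circle>` circle, stroke `#ff8800` → score (S479, F2072). Machine vertices: (84.108,150.903) → (76.899,168.308) → (59.494,175.517) → (42.089,168.308) → (34.880,150.903) → (42.089,133.498) → (59.494,126.289) → (76.899,133.498) → (84.108,150.903). Closed: final G1 returns to the first vertex.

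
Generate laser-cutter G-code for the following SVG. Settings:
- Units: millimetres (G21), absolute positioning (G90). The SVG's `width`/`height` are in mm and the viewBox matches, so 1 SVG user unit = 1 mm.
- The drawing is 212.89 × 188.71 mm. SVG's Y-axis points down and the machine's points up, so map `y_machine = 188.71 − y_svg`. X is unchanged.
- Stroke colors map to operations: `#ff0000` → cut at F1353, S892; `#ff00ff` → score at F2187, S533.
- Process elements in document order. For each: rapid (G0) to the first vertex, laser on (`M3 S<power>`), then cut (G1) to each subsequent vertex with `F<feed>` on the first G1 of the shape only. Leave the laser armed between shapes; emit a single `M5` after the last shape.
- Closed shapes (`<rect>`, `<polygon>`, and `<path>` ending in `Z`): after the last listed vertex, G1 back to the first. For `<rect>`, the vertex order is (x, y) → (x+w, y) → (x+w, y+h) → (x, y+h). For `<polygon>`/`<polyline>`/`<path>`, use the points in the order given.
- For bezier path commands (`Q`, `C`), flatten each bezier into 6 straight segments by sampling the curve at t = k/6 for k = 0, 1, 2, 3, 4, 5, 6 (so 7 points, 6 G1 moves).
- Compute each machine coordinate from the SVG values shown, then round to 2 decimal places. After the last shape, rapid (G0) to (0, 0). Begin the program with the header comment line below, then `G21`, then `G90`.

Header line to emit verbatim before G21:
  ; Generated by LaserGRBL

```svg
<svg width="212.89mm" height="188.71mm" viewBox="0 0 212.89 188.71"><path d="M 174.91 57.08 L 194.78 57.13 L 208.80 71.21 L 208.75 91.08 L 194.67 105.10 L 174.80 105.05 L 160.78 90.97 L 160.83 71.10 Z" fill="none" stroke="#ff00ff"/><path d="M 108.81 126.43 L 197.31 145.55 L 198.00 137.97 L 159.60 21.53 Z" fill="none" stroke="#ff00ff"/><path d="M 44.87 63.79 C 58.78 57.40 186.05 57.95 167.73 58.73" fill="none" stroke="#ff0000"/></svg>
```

; Generated by LaserGRBL
G21
G90
G0 X174.91 Y131.63
M3 S533
G1 X194.78 Y131.58 F2187
G1 X208.80 Y117.50
G1 X208.75 Y97.63
G1 X194.67 Y83.61
G1 X174.80 Y83.66
G1 X160.78 Y97.74
G1 X160.83 Y117.61
G1 X174.91 Y131.63
G0 X108.81 Y62.28
M3 S533
G1 X197.31 Y43.16 F2187
G1 X198.00 Y50.74
G1 X159.60 Y167.18
G1 X108.81 Y62.28
G0 X44.87 Y124.92
M3 S892
G1 X60.07 Y127.57 F1353
G1 X86.98 Y129.25
G1 X118.39 Y130.14
G1 X147.11 Y130.43
G1 X165.96 Y130.32
G1 X167.73 Y129.98
M5
G0 X0.00 Y0.00

1 u = 1 mm; y_m = 188.71 − y.

[1] `<path>` regular polygon, #ff00ff→score S533 F2187: (174.91,131.63) → (194.78,131.58) → (208.80,117.50) → (208.75,97.63) → (194.67,83.61) → (174.80,83.66) → (160.78,97.74) → (160.83,117.61) → (174.91,131.63) (closed)

[2] `<path>` closed polygon, #ff00ff→score S533 F2187: (108.81,62.28) → (197.31,43.16) → (198.00,50.74) → (159.60,167.18) → (108.81,62.28) (closed)

[3] `<path>` cubic bezier, #ff0000→cut S892 F1353: (44.87,124.92) → (60.07,127.57) → (86.98,129.25) → (118.39,130.14) → (147.11,130.43) → (165.96,130.32) → (167.73,129.98)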